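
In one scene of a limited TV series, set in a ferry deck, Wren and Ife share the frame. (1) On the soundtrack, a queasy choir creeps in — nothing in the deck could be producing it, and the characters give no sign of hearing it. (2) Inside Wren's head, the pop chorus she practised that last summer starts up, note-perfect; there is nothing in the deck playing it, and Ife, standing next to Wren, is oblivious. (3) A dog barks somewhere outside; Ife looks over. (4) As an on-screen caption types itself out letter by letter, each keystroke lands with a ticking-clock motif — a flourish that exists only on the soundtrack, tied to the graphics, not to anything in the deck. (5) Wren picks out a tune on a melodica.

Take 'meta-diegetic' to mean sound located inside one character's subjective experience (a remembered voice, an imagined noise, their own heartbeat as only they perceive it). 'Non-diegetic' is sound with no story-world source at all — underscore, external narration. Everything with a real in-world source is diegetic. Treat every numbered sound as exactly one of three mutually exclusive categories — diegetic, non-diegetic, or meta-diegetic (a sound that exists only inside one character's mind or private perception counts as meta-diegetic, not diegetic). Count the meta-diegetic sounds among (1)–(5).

1

(1) is non-diegetic: nothing in the deck produces it and the characters don't hear it — pure soundtrack.
(2) remembered music, private to Wren — Ife is oblivious because it isn't in the room → meta-diegetic.
Sound (3): an in-world source (a dog); characters could hear it, so diegetic.
(4) sound married to a title/caption — outside the diegesis by definition → non-diegetic.
(5) is diegetic: Wren is producing the music live, in the story world.
So 1 of the 5 is meta-diegetic: (2).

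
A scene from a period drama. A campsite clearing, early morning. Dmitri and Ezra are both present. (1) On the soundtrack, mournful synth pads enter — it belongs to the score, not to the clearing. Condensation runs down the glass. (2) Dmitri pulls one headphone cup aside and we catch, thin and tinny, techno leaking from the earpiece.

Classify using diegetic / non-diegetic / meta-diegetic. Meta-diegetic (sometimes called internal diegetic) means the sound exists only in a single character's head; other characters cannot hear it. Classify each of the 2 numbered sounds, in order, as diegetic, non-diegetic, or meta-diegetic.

(1) is non-diegetic: it has no source in the story world and no character can hear it — it's underscore.
(2) the earpiece is a real device on Dmitri's head — source music → diegetic.

non-diegetic, diegetic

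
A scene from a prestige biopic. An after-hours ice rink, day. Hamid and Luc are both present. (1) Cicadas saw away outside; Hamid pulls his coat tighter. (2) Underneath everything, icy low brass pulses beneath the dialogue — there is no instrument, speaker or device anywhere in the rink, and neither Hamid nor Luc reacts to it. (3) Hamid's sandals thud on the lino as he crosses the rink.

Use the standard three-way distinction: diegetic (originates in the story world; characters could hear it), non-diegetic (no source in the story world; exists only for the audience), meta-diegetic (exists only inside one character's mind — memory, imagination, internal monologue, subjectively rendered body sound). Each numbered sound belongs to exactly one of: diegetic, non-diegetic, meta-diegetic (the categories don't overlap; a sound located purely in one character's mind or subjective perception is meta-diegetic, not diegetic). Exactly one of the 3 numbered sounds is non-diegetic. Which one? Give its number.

Sound (1): cicadas is part of the location's real environment, so diegetic.
(2) it has no source in the story world and no character can hear it — it's underscore → non-diegetic.
(3) is diegetic: Hamid's footsteps are produced in the story world.
Only (2) is non-diegetic.

2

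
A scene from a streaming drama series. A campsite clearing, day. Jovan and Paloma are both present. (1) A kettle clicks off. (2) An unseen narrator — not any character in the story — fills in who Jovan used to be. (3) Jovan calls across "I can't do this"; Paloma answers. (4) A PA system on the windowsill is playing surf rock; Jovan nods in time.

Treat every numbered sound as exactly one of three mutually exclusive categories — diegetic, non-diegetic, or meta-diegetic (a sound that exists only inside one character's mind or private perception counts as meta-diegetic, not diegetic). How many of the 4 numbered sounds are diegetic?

(1) is diegetic: a kettle is a real object/event in the scene's world.
(2) the narrator exists outside the story world, addressing only the audience → non-diegetic.
Sound (3): spoken by a character present in the story world, so diegetic.
Sound (4): a PA system is a physical source in the scene and Jovan reacts to it, so diegetic.
So 3 of the 4 are diegetic: (1), (3), (4).

3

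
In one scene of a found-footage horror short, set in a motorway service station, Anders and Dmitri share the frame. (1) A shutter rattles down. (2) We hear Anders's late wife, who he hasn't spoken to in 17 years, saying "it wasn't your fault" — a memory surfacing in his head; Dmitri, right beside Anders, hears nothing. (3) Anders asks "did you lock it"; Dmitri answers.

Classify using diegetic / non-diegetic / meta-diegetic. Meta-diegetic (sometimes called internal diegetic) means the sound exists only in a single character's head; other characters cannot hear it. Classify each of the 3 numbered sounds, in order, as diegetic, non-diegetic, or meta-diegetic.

(1) is diegetic: a shutter is a real object/event in the scene's world.
(2) the voice is a memory playing only inside Anders's mind; Dmitri can't hear it → meta-diegetic.
(3) spoken by a character present in the story world → diegetic.

diegetic, meta-diegetic, diegetic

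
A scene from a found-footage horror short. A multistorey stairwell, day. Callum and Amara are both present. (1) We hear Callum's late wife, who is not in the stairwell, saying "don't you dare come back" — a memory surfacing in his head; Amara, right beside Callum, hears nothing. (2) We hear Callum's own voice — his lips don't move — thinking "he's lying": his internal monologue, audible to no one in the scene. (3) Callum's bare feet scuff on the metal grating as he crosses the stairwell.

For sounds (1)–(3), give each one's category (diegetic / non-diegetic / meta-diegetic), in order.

(1) it's Callum's recollection rendered as sound; the other character can't hear it → meta-diegetic.
(2) Callum's thought-voice: a private mental sound no other character can hear → meta-diegetic.
(3) is diegetic: a character's body making contact with the set — an in-world sound.

meta-diegetic, meta-diegetic, diegetic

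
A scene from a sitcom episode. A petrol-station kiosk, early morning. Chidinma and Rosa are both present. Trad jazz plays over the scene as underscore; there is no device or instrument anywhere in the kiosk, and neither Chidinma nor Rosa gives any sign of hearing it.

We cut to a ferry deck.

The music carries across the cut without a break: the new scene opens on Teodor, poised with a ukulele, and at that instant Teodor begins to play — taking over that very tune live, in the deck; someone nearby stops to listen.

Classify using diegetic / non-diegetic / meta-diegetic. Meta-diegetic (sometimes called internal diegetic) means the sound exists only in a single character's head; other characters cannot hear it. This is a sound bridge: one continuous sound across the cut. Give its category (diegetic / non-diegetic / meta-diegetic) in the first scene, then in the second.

Scene one: there's no in-world source anywhere and no character hears it — underscore for the audience only → non-diegetic.
Scene two: from the moment Teodor starts playing, the tune is being performed on a ukulele inside the story world and another character hears it → diegetic.

non-diegetic, diegetic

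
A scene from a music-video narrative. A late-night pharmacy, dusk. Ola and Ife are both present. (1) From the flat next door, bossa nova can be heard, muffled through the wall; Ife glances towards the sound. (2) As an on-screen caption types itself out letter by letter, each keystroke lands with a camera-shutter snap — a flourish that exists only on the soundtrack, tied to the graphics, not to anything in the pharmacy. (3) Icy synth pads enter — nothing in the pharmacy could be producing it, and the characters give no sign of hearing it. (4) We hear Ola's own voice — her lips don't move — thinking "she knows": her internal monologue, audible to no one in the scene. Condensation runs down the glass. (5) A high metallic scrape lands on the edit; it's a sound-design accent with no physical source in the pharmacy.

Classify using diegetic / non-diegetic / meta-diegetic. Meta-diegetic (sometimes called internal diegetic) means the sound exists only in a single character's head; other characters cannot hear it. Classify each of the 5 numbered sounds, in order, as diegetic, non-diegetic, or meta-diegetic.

Sound (1): it's coming from the flat next door — a location within the story world — and Ife reacts, so diegetic.
Sound (2): it accompanies on-screen graphics, not anything inside the story world, so non-diegetic.
Sound (3): score with no on-screen or off-screen source; it exists for the audience alone, so non-diegetic.
(4) is meta-diegetic: it's Ola's unspoken thought, heard only by the audience via her subjectivity.
(5) it's a sound-design accent with no in-world source; no one in the scene can hear it → non-diegetic.

diegetic, non-diegetic, non-diegetic, meta-diegetic, non-diegetic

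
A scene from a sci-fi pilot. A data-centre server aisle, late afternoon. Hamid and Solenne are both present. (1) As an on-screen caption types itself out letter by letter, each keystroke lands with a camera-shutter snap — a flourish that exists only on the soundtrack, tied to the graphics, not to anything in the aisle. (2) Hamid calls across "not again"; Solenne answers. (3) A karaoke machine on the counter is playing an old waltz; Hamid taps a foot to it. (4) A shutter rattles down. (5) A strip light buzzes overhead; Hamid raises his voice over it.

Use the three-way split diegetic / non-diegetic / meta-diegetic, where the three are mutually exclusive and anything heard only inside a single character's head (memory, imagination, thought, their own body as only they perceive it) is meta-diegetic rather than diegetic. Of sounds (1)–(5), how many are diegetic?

(1) is non-diegetic: the caption isn't part of the story world, so neither is the sound tied to it.
(2) Hamid is a character speaking aloud in the scene → diegetic.
(3) a karaoke machine is a physical source in the scene and Hamid reacts to it → diegetic.
(4) a shutter is a real object/event in the scene's world → diegetic.
(5) ambient/room sound belonging to the story's physical space → diegetic.
So 4 of the 5 are diegetic: (2), (3), (4), (5).

4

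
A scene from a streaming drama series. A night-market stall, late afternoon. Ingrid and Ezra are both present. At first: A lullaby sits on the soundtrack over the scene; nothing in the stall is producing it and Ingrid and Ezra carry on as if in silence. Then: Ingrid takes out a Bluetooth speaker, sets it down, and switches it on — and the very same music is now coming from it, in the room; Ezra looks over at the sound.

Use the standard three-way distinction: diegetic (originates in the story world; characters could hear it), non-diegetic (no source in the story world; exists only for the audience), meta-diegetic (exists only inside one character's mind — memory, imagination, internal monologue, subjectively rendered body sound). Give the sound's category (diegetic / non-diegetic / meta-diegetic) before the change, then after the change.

non-diegetic, diegetic

Before the change: no in-world source exists and no character can hear it — underscore → non-diegetic.
After the change: a Bluetooth speaker is now a real source in the story world and the characters hear it → diegetic.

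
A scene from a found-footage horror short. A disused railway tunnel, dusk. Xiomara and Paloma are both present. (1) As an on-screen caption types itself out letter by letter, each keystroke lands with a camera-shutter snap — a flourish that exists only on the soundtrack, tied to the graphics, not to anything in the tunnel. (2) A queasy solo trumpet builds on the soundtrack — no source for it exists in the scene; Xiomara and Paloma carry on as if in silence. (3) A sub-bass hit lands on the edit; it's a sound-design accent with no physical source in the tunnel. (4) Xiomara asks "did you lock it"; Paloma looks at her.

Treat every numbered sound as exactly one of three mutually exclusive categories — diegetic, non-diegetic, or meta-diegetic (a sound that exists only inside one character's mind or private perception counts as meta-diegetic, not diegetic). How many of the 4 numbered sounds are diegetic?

1

(1) it accompanies on-screen graphics, not anything inside the story world → non-diegetic.
(2) score with no on-screen or off-screen source; it exists for the audience alone → non-diegetic.
Sound (3): an editorial stinger — it belongs to the cut, not the story world, so non-diegetic.
(4) is diegetic: on-screen dialogue — Xiomara speaks and Paloma is there to hear.
Diegetic: (4) — that's 1.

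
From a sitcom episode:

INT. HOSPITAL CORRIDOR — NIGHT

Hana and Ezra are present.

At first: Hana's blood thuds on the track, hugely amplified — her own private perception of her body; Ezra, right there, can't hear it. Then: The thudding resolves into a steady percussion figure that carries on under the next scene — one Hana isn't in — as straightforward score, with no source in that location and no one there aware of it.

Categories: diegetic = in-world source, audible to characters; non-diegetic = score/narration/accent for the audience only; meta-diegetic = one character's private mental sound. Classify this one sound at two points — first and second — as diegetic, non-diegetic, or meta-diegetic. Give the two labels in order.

First: it's Hana's subjective body sound, inaudible to Ezra → meta-diegetic.
Second: detached from Hana and playing as sourceless score over a scene she isn't in — for the audience only → non-diegetic.

meta-diegetic, non-diegetic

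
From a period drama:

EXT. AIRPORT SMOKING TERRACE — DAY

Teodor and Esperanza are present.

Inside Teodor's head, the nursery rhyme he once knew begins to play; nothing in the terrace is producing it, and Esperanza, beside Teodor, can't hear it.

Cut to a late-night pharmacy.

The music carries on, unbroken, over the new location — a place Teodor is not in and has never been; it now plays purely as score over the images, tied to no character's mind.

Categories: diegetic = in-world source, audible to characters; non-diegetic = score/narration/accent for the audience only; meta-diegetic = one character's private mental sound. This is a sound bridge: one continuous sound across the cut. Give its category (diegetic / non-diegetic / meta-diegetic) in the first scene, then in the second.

Scene one: the music exists only inside Teodor's mind; Esperanza can't hear it → meta-diegetic.
Scene two: it's detached from Teodor entirely and plays over unrelated images with no in-world source — conventional underscore → non-diegetic.

meta-diegetic, non-diegetic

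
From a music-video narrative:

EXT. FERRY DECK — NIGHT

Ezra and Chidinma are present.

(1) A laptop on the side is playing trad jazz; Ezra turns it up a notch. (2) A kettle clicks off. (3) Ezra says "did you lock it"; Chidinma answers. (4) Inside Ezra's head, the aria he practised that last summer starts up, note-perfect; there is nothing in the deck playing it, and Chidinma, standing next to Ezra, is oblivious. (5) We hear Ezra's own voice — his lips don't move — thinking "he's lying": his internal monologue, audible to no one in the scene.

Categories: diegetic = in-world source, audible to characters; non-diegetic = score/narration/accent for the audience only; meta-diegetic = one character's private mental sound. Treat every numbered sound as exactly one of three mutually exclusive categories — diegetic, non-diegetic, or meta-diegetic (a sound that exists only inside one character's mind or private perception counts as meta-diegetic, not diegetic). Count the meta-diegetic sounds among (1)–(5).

2

Sound (1): source music from a laptop, which exists in the story world, so diegetic.
(2) is diegetic: an in-world source (a kettle); characters could hear it.
(3) spoken by a character present in the story world → diegetic.
(4) it lives in Ezra's subjectivity, not in the deck → meta-diegetic.
(5) is meta-diegetic: it's Ezra's unspoken thought, heard only by the audience via his subjectivity.
So 2 of the 5 are meta-diegetic: (4), (5).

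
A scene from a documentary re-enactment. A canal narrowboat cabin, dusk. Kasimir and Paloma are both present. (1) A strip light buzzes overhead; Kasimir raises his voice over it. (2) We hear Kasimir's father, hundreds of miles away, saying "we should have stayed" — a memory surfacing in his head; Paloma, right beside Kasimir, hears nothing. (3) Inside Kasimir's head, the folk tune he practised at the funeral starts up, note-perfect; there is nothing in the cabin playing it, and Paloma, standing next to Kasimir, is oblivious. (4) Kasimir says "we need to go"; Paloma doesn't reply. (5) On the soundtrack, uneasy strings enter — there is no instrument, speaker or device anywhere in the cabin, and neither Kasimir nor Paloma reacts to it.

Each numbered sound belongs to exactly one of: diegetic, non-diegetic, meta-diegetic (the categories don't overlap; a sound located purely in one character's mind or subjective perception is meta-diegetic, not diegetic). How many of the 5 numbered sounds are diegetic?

Sound (1): a strip light is part of the location's real environment, so diegetic.
Sound (2): it's Kasimir's recollection rendered as sound; the other character can't hear it, so meta-diegetic.
(3) is meta-diegetic: the music is a memory playing inside Kasimir's mind alone; no real-world source, Paloma can't hear it.
(4) spoken by a character present in the story world → diegetic.
Sound (5): it has no source in the story world and no character can hear it — it's underscore, so non-diegetic.
Diegetic: (1), (4) — that's 2.

2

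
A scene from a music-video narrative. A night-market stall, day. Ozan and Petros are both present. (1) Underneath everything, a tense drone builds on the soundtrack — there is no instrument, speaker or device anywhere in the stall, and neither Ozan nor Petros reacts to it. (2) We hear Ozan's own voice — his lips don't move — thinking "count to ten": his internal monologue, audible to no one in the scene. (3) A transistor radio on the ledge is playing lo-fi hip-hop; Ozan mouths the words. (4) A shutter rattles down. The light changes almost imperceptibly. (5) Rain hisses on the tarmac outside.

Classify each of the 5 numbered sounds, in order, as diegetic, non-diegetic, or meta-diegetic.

Sound (1): score with no on-screen or off-screen source; it exists for the audience alone, so non-diegetic.
(2) it's Ozan's unspoken thought, heard only by the audience via his subjectivity → meta-diegetic.
Sound (3): a transistor radio is a physical source in the scene and Ozan reacts to it, so diegetic.
(4) is diegetic: an in-world source (a shutter); characters could hear it.
(5) is diegetic: it's the actual ambient sound of the location.

non-diegetic, meta-diegetic, diegetic, diegetic, diegetic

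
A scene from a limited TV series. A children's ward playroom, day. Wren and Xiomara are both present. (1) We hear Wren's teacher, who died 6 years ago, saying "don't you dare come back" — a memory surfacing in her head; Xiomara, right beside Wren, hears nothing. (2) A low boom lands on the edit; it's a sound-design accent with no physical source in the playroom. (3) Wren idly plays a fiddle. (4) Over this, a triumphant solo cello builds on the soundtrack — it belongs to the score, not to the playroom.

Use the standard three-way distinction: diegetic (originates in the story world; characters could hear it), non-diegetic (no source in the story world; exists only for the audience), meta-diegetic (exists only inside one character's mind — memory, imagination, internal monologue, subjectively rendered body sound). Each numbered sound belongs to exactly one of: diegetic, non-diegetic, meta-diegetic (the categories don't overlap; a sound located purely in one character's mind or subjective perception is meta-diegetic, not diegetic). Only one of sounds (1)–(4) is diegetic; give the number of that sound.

Sound (1): a remembered line, private to Wren — not present in the room, not audible to Xiomara, so meta-diegetic.
(2) is non-diegetic: it's a sound-design accent with no in-world source; no one in the scene can hear it.
(3) a character is playing a fiddle on screen → diegetic.
(4) is non-diegetic: it has no source in the story world and no character can hear it — it's underscore.
Only (3) is diegetic.

3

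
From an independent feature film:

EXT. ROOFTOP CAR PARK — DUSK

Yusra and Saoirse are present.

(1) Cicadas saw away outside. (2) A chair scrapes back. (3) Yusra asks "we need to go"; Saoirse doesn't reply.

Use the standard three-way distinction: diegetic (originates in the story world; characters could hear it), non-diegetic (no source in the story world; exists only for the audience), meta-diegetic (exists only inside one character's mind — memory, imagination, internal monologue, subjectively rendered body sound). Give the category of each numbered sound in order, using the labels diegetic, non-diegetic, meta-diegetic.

(1) is diegetic: ambient/room sound belonging to the story's physical space.
(2) a chair is a real object/event in the scene's world → diegetic.
Sound (3): spoken by a character present in the story world, so diegetic.

diegetic, diegetic, diegetic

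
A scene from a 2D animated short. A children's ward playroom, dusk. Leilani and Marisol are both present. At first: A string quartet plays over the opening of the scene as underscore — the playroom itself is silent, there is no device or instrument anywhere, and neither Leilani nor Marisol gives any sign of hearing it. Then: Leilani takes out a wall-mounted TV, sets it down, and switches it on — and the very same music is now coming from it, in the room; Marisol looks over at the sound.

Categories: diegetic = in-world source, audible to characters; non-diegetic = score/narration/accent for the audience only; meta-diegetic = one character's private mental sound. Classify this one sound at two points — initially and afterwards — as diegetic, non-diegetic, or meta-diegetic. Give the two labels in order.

non-diegetic, diegetic

Initially: no in-world source exists and no character can hear it — underscore → non-diegetic.
Afterwards: a wall-mounted TV is now a real source in the story world and the characters hear it → diegetic.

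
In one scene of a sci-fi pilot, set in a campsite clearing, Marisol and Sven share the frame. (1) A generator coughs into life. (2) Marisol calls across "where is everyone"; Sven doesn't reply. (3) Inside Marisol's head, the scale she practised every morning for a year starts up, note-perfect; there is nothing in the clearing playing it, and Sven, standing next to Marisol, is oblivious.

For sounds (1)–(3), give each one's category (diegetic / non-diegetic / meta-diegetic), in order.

diegetic, diegetic, meta-diegetic

(1) the sound comes from a generator physically present in the location → diegetic.
Sound (2): spoken by a character present in the story world, so diegetic.
Sound (3): it lives in Marisol's subjectivity, not in the clearing, so meta-diegetic.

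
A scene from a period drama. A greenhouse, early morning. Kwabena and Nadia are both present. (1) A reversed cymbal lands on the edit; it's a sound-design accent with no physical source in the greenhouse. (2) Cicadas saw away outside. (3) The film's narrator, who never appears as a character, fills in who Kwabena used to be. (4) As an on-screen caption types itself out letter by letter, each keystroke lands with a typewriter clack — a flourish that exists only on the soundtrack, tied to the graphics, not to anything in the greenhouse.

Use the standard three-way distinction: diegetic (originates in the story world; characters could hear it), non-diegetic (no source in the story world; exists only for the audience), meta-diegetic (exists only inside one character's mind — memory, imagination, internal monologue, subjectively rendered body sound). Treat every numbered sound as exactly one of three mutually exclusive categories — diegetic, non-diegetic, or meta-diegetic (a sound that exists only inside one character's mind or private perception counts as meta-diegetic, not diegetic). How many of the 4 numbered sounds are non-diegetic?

Sound (1): it's a sound-design accent with no in-world source; no one in the scene can hear it, so non-diegetic.
(2) is diegetic: it's the actual ambient sound of the location.
Sound (3): the narrator exists outside the story world, addressing only the audience, so non-diegetic.
Sound (4): it accompanies on-screen graphics, not anything inside the story world, so non-diegetic.
So 3 of the 4 are non-diegetic: (1), (3), (4).

3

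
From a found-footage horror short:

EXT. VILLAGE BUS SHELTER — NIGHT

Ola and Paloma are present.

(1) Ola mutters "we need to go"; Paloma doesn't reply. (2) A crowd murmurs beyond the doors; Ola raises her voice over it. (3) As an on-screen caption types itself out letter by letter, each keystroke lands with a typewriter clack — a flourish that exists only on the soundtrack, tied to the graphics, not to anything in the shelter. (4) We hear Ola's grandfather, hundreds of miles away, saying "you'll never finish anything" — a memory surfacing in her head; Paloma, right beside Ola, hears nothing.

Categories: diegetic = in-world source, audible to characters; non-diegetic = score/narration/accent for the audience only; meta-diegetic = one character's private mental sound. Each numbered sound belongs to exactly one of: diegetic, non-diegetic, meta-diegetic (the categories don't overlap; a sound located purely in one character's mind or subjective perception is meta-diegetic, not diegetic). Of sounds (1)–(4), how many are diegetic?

(1) is diegetic: on-screen dialogue — Ola speaks and Paloma is there to hear.
(2) is diegetic: a crowd is part of the location's real environment.
(3) is non-diegetic: it accompanies on-screen graphics, not anything inside the story world.
(4) is meta-diegetic: it's Ola's recollection rendered as sound; the other character can't hear it.
So 2 of the 4 are diegetic: (1), (2).

2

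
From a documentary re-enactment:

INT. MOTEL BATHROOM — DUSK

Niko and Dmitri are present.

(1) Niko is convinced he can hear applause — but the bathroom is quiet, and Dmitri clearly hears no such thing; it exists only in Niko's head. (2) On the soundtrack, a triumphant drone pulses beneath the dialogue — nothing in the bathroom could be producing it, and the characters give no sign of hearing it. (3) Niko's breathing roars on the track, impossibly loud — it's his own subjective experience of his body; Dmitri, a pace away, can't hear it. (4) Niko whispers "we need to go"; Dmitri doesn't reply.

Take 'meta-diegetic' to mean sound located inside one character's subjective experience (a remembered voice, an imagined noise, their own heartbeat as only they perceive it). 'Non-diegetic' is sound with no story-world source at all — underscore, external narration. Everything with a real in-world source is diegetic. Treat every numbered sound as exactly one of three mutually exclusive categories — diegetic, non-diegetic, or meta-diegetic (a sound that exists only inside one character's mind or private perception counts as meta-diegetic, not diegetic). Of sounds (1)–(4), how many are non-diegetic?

1

(1) the sound is imagined by Niko; nothing in the story world is producing it and Dmitri can't hear it → meta-diegetic.
(2) score with no on-screen or off-screen source; it exists for the audience alone → non-diegetic.
(3) a subjective body sound — Niko's private perception, inaudible to Dmitri → meta-diegetic.
Sound (4): on-screen dialogue — Niko speaks and Dmitri is there to hear, so diegetic.
Non-diegetic: (2) — that's 1.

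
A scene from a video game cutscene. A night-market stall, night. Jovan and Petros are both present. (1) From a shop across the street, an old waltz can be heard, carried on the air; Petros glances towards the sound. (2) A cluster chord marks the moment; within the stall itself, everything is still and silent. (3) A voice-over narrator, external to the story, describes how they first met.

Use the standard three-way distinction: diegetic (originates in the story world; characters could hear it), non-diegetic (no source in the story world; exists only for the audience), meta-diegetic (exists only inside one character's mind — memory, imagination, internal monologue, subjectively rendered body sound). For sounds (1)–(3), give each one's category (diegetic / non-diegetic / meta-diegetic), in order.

(1) the music has an off-screen but real-world source and a character hears it → diegetic.
(2) is non-diegetic: nothing in the scene produces it; it's an accent added for the audience.
(3) commentary laid over the scene from outside the fiction → non-diegetic.

diegetic, non-diegetic, non-diegetic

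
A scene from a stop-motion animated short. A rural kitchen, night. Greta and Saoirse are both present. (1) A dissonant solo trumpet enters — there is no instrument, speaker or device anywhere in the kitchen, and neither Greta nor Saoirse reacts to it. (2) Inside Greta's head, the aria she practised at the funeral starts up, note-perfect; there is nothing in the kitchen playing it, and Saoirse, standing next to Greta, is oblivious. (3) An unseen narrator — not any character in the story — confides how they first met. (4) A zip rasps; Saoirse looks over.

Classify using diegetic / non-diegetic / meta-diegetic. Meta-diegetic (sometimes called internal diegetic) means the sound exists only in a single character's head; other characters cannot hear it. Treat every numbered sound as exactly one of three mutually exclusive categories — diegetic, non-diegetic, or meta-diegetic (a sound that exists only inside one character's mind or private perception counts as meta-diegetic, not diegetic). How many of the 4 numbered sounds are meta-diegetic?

1

Sound (1): nothing in the kitchen produces it and the characters don't hear it — pure soundtrack, so non-diegetic.
Sound (2): the music is a memory playing inside Greta's mind alone; no real-world source, Saoirse can't hear it, so meta-diegetic.
(3) the narrator exists outside the story world, addressing only the audience → non-diegetic.
Sound (4): a zip is a real object/event in the scene's world, so diegetic.
So 1 of the 4 is meta-diegetic: (2).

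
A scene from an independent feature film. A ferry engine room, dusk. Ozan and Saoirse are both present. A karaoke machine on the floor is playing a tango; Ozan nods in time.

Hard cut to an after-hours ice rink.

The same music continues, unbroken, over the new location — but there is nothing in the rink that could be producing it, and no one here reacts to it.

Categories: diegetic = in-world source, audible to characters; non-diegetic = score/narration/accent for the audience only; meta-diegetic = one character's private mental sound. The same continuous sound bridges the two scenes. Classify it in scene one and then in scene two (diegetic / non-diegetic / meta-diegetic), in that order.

Scene one: a karaoke machine is an on-screen source and Ozan reacts to it → diegetic.
Scene two: there is no source in the rink and no one hears it — it's now underscore → non-diegetic.

diegetic, non-diegetic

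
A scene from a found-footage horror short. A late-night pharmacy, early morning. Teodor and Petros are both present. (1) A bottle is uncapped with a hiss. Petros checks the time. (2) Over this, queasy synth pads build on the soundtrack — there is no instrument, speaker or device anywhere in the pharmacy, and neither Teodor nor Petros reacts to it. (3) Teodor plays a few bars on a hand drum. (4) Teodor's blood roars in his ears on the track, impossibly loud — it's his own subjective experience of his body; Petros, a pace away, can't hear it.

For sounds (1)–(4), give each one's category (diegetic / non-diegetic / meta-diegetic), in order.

diegetic, non-diegetic, diegetic, meta-diegetic

(1) is diegetic: an in-world source (a bottle); characters could hear it.
(2) is non-diegetic: score with no on-screen or off-screen source; it exists for the audience alone.
(3) is diegetic: a character is playing a hand drum on screen.
(4) is meta-diegetic: it's Teodor's internal bodily sensation rendered as sound; only Teodor 'hears' it.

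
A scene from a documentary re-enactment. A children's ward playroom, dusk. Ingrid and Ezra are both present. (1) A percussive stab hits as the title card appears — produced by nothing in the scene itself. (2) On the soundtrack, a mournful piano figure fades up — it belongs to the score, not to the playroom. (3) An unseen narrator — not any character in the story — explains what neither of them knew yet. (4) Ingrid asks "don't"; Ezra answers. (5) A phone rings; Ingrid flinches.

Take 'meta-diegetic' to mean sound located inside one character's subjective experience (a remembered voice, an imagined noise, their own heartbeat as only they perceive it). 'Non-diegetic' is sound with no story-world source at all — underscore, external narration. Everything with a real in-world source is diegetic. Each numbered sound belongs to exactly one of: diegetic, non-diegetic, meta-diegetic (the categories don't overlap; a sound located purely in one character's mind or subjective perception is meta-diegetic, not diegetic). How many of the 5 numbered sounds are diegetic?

(1) is non-diegetic: an editorial stinger — it belongs to the cut, not the story world.
(2) is non-diegetic: nothing in the playroom produces it and the characters don't hear it — pure soundtrack.
(3) commentary laid over the scene from outside the fiction → non-diegetic.
(4) Ingrid is a character speaking aloud in the scene → diegetic.
(5) an in-world source (a phone); characters could hear it → diegetic.
Diegetic: (4), (5) — that's 2.

2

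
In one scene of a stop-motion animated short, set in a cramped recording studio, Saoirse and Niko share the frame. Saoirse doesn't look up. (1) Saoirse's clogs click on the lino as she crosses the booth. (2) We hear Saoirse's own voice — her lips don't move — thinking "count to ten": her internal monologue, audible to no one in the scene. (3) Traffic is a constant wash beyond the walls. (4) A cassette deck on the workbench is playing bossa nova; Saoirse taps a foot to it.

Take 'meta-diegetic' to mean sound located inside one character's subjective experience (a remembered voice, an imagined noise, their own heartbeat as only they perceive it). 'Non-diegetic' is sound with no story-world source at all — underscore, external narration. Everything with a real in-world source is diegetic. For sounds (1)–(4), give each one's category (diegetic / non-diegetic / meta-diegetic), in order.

diegetic, meta-diegetic, diegetic, diegetic

Sound (1): Saoirse's footsteps are produced in the story world, so diegetic.
(2) it's Saoirse's unspoken thought, heard only by the audience via her subjectivity → meta-diegetic.
Sound (3): it's the actual ambient sound of the location, so diegetic.
(4) is diegetic: source music from a cassette deck, which exists in the story world.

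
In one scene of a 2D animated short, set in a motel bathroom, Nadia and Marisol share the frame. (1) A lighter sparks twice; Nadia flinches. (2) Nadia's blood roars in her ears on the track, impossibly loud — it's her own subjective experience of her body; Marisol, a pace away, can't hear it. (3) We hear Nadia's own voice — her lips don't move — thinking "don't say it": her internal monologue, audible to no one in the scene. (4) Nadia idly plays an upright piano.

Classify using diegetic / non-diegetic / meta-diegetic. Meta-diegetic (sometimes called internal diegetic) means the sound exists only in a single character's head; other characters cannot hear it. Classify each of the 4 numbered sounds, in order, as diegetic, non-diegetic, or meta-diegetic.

diegetic, meta-diegetic, meta-diegetic, diegetic

(1) an in-world source (a lighter); characters could hear it → diegetic.
(2) a subjective body sound — Nadia's private perception, inaudible to Marisol → meta-diegetic.
Sound (3): internal monologue — inside Nadia's mind, not spoken into the scene, so meta-diegetic.
Sound (4): the instrument and the performer are both in the scene, so diegetic.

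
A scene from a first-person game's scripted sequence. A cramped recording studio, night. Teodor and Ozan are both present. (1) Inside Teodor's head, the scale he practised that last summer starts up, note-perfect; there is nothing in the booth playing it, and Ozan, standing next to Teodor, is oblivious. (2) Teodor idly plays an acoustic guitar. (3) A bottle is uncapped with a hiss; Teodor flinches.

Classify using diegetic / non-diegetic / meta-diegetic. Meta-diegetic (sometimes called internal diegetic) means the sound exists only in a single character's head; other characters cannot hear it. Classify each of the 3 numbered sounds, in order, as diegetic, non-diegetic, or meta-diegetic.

meta-diegetic, diegetic, diegetic

(1) remembered music, private to Teodor — Ozan is oblivious because it isn't in the room → meta-diegetic.
(2) a character is playing an acoustic guitar on screen → diegetic.
(3) is diegetic: an in-world source (a bottle); characters could hear it.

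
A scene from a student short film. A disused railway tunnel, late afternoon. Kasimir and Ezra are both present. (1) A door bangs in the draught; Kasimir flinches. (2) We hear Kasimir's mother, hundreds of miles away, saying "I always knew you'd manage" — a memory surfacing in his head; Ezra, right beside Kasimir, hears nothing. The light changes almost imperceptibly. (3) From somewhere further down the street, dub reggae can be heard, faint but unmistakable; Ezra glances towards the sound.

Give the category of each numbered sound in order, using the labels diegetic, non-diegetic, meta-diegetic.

Sound (1): an in-world source (a door); characters could hear it, so diegetic.
(2) it's Kasimir's recollection rendered as sound; the other character can't hear it → meta-diegetic.
(3) the music has an off-screen but real-world source and a character hears it → diegetic.

diegetic, meta-diegetic, diegetic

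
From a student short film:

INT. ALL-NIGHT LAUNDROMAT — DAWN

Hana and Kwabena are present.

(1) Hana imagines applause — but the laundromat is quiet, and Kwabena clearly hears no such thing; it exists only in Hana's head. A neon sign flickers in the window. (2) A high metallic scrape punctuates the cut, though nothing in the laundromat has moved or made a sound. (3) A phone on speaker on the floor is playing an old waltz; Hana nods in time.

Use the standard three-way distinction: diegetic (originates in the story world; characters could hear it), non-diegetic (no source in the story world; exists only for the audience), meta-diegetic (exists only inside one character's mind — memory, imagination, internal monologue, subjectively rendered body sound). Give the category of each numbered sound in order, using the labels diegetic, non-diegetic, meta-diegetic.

Sound (1): Hana alone 'hears' it — an imagined sound, not present in the space, so meta-diegetic.
Sound (2): nothing in the scene produces it; it's an accent added for the audience, so non-diegetic.
(3) the music comes from an on-screen device that Hana responds to → diegetic.

meta-diegetic, non-diegetic, diegetic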